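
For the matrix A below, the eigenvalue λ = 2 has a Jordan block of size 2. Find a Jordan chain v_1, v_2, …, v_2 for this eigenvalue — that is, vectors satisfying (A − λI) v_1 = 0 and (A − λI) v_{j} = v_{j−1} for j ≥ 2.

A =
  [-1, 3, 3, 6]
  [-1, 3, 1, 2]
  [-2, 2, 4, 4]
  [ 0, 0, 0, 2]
A Jordan chain for λ = 2 of length 2:
v_1 = (-3, -1, -2, 0)ᵀ
v_2 = (1, 0, 0, 0)ᵀ

Let N = A − (2)·I. We want v_2 with N^2 v_2 = 0 but N^1 v_2 ≠ 0; then v_{j-1} := N · v_j for j = 2, …, 2.

Pick v_2 = (1, 0, 0, 0)ᵀ.
Then v_1 = N · v_2 = (-3, -1, -2, 0)ᵀ.

Sanity check: (A − (2)·I) v_1 = (0, 0, 0, 0)ᵀ = 0. ✓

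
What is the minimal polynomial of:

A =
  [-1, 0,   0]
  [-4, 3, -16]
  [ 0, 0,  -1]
x^2 - 2*x - 3

The characteristic polynomial is χ_A(x) = (x - 3)*(x + 1)^2, so the eigenvalues are known. The minimal polynomial is
  m_A(x) = Π_λ (x − λ)^{k_λ}
where k_λ is the size of the *largest* Jordan block for λ (equivalently, the smallest k with (A − λI)^k v = 0 for every generalised eigenvector v of λ).

  λ = -1: largest Jordan block has size 1, contributing (x + 1)
  λ = 3: largest Jordan block has size 1, contributing (x − 3)

So m_A(x) = (x - 3)*(x + 1) = x^2 - 2*x - 3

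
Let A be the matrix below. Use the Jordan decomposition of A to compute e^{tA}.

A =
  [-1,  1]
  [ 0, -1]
e^{tA} =
  [exp(-t), t*exp(-t)]
  [0, exp(-t)]

Strategy: write A = P · J · P⁻¹ where J is a Jordan canonical form, so e^{tA} = P · e^{tJ} · P⁻¹, and e^{tJ} can be computed block-by-block.

A has Jordan form
J =
  [-1,  1]
  [ 0, -1]
(up to reordering of blocks).

Per-block formulas:
  For a 2×2 Jordan block J_2(-1): exp(t · J_2(-1)) = e^(-1t)·(I + t·N), where N is the 2×2 nilpotent shift.

After assembling e^{tJ} and conjugating by P, we get:

e^{tA} =
  [exp(-t), t*exp(-t)]
  [0, exp(-t)]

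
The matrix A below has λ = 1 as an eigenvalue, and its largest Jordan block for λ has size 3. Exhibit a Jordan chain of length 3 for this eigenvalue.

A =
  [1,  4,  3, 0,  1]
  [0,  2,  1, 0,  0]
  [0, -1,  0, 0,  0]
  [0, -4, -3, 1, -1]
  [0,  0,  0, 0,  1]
A Jordan chain for λ = 1 of length 3:
v_1 = (1, 0, 0, -1, 0)ᵀ
v_2 = (4, 1, -1, -4, 0)ᵀ
v_3 = (0, 1, 0, 0, 0)ᵀ

Let N = A − (1)·I. We want v_3 with N^3 v_3 = 0 but N^2 v_3 ≠ 0; then v_{j-1} := N · v_j for j = 3, …, 2.

Pick v_3 = (0, 1, 0, 0, 0)ᵀ.
Then v_2 = N · v_3 = (4, 1, -1, -4, 0)ᵀ.
Then v_1 = N · v_2 = (1, 0, 0, -1, 0)ᵀ.

Sanity check: (A − (1)·I) v_1 = (0, 0, 0, 0, 0)ᵀ = 0. ✓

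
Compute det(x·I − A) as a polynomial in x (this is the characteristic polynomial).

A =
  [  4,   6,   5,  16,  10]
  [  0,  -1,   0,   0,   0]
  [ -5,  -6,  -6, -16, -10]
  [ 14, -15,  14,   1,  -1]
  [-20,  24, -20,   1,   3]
x^5 - x^4 - 5*x^3 + x^2 + 8*x + 4

Expanding det(x·I − A) (e.g. by cofactor expansion or by noting that A is similar to its Jordan form J, which has the same characteristic polynomial as A) gives
  χ_A(x) = x^5 - x^4 - 5*x^3 + x^2 + 8*x + 4
which factors as (x - 2)^2*(x + 1)^3. The eigenvalues (with algebraic multiplicities) are λ = -1 with multiplicity 3, λ = 2 with multiplicity 2.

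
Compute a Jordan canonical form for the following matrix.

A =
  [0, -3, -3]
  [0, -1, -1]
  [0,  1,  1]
J_2(0) ⊕ J_1(0)

The characteristic polynomial is
  det(x·I − A) = x^3

Eigenvalues and multiplicities (the geometric multiplicity of λ is n − rank(A − λI), which equals the number of Jordan blocks for λ):
  λ = 0: algebraic multiplicity = 3, geometric multiplicity = 2

Determining the block sizes for each eigenvalue:
  λ = 0: 2 blocks summing to 3 forces exactly one block of size 2 and the rest size 1 → block sizes [2, 1]

Assembling the blocks gives a Jordan form
J =
  [0, 1, 0]
  [0, 0, 0]
  [0, 0, 0]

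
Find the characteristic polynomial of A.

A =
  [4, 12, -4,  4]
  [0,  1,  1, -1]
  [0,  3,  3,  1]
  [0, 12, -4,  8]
x^4 - 16*x^3 + 96*x^2 - 256*x + 256

Expanding det(x·I − A) (e.g. by cofactor expansion or by noting that A is similar to its Jordan form J, which has the same characteristic polynomial as A) gives
  χ_A(x) = x^4 - 16*x^3 + 96*x^2 - 256*x + 256
which factors as (x - 4)^4. The eigenvalues (with algebraic multiplicities) are λ = 4 with multiplicity 4.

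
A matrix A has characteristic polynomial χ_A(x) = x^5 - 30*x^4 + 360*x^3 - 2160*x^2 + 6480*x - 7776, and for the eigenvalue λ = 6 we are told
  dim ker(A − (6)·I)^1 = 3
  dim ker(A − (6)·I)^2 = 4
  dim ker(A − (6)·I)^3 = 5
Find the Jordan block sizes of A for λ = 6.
Block sizes for λ = 6: [3, 1, 1]

From the dimensions of kernels of powers, the number of Jordan blocks of size at least j is d_j − d_{j−1} where d_j = dim ker(N^j) (with d_0 = 0). Computing the differences gives [3, 1, 1].
The number of blocks of size exactly k is (#blocks of size ≥ k) − (#blocks of size ≥ k + 1), so the partition is: 2 block(s) of size 1, 1 block(s) of size 3.
In nonincreasing order the block sizes are [3, 1, 1].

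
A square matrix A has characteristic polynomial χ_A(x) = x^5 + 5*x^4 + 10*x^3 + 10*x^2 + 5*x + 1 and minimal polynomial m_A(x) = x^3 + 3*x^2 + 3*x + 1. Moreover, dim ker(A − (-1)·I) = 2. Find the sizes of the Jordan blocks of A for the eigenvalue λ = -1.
Block sizes for λ = -1: [3, 2]

Step 1 — from the characteristic polynomial, algebraic multiplicity of λ = -1 is 5. From dim ker(A − (-1)·I) = 2, there are exactly 2 Jordan blocks for λ = -1.
Step 2 — from the minimal polynomial, the factor (x + 1)^3 tells us the largest block for λ = -1 has size 3.
Step 3 — with total size 5, 2 blocks, and largest block 3, the block sizes (in nonincreasing order) are [3, 2].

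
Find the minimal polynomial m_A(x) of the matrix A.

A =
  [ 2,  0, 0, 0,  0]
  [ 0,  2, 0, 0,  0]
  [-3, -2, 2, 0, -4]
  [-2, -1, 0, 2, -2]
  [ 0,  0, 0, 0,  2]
x^2 - 4*x + 4

The characteristic polynomial is χ_A(x) = (x - 2)^5, so the eigenvalues are known. The minimal polynomial is
  m_A(x) = Π_λ (x − λ)^{k_λ}
where k_λ is the size of the *largest* Jordan block for λ (equivalently, the smallest k with (A − λI)^k v = 0 for every generalised eigenvector v of λ).

  λ = 2: largest Jordan block has size 2, contributing (x − 2)^2

So m_A(x) = (x - 2)^2 = x^2 - 4*x + 4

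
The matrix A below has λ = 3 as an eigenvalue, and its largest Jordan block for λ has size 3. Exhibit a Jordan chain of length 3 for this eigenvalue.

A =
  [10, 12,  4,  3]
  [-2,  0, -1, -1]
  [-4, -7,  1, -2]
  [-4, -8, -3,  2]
A Jordan chain for λ = 3 of length 3:
v_1 = (1, 0, -1, -1)ᵀ
v_2 = (-5, 1, 3, 4)ᵀ
v_3 = (1, -1, 0, 0)ᵀ

Let N = A − (3)·I. We want v_3 with N^3 v_3 = 0 but N^2 v_3 ≠ 0; then v_{j-1} := N · v_j for j = 3, …, 2.

Pick v_3 = (1, -1, 0, 0)ᵀ.
Then v_2 = N · v_3 = (-5, 1, 3, 4)ᵀ.
Then v_1 = N · v_2 = (1, 0, -1, -1)ᵀ.

Sanity check: (A − (3)·I) v_1 = (0, 0, 0, 0)ᵀ = 0. ✓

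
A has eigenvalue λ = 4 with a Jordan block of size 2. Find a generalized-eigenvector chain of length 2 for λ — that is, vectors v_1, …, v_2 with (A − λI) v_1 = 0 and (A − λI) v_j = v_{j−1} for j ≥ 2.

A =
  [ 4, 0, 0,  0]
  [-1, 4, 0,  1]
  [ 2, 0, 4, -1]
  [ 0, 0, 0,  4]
A Jordan chain for λ = 4 of length 2:
v_1 = (0, -1, 2, 0)ᵀ
v_2 = (1, 0, 0, 0)ᵀ

Let N = A − (4)·I. We want v_2 with N^2 v_2 = 0 but N^1 v_2 ≠ 0; then v_{j-1} := N · v_j for j = 2, …, 2.

Pick v_2 = (1, 0, 0, 0)ᵀ.
Then v_1 = N · v_2 = (0, -1, 2, 0)ᵀ.

Sanity check: (A − (4)·I) v_1 = (0, 0, 0, 0)ᵀ = 0. ✓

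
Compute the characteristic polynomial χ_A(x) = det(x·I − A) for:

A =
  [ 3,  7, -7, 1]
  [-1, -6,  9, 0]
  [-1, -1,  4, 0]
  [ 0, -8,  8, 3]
x^4 - 4*x^3 - 18*x^2 + 108*x - 135

Expanding det(x·I − A) (e.g. by cofactor expansion or by noting that A is similar to its Jordan form J, which has the same characteristic polynomial as A) gives
  χ_A(x) = x^4 - 4*x^3 - 18*x^2 + 108*x - 135
which factors as (x - 3)^3*(x + 5). The eigenvalues (with algebraic multiplicities) are λ = -5 with multiplicity 1, λ = 3 with multiplicity 3.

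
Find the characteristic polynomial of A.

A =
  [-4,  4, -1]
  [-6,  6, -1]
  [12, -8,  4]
x^3 - 6*x^2 + 12*x - 8

Expanding det(x·I − A) (e.g. by cofactor expansion or by noting that A is similar to its Jordan form J, which has the same characteristic polynomial as A) gives
  χ_A(x) = x^3 - 6*x^2 + 12*x - 8
which factors as (x - 2)^3. The eigenvalues (with algebraic multiplicities) are λ = 2 with multiplicity 3.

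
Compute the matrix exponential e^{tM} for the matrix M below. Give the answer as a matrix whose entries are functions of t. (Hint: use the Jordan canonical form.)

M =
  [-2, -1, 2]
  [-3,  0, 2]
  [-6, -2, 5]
e^{tM} =
  [-3*t*exp(t) + exp(t), -t*exp(t), 2*t*exp(t)]
  [-3*t*exp(t), -t*exp(t) + exp(t), 2*t*exp(t)]
  [-6*t*exp(t), -2*t*exp(t), 4*t*exp(t) + exp(t)]

Strategy: write M = P · J · P⁻¹ where J is a Jordan canonical form, so e^{tM} = P · e^{tJ} · P⁻¹, and e^{tJ} can be computed block-by-block.

M has Jordan form
J =
  [1, 1, 0]
  [0, 1, 0]
  [0, 0, 1]
(up to reordering of blocks).

Per-block formulas:
  For a 1×1 block at λ = 1: exp(t · [1]) = [e^(1t)].
  For a 2×2 Jordan block J_2(1): exp(t · J_2(1)) = e^(1t)·(I + t·N), where N is the 2×2 nilpotent shift.

After assembling e^{tJ} and conjugating by P, we get:

e^{tM} =
  [-3*t*exp(t) + exp(t), -t*exp(t), 2*t*exp(t)]
  [-3*t*exp(t), -t*exp(t) + exp(t), 2*t*exp(t)]
  [-6*t*exp(t), -2*t*exp(t), 4*t*exp(t) + exp(t)]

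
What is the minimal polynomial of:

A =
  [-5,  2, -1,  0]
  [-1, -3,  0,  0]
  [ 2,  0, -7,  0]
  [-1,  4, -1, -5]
x^3 + 15*x^2 + 75*x + 125

The characteristic polynomial is χ_A(x) = (x + 5)^4, so the eigenvalues are known. The minimal polynomial is
  m_A(x) = Π_λ (x − λ)^{k_λ}
where k_λ is the size of the *largest* Jordan block for λ (equivalently, the smallest k with (A − λI)^k v = 0 for every generalised eigenvector v of λ).

  λ = -5: largest Jordan block has size 3, contributing (x + 5)^3

So m_A(x) = (x + 5)^3 = x^3 + 15*x^2 + 75*x + 125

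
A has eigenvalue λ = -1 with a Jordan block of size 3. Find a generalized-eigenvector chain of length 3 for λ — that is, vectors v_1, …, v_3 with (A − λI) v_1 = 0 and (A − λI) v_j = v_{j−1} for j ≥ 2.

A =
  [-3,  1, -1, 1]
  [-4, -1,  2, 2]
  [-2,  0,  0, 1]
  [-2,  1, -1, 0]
A Jordan chain for λ = -1 of length 3:
v_1 = (-1, -2, -1, -1)ᵀ
v_2 = (1, 0, 0, 1)ᵀ
v_3 = (0, 1, 0, 0)ᵀ

Let N = A − (-1)·I. We want v_3 with N^3 v_3 = 0 but N^2 v_3 ≠ 0; then v_{j-1} := N · v_j for j = 3, …, 2.

Pick v_3 = (0, 1, 0, 0)ᵀ.
Then v_2 = N · v_3 = (1, 0, 0, 1)ᵀ.
Then v_1 = N · v_2 = (-1, -2, -1, -1)ᵀ.

Sanity check: (A − (-1)·I) v_1 = (0, 0, 0, 0)ᵀ = 0. ✓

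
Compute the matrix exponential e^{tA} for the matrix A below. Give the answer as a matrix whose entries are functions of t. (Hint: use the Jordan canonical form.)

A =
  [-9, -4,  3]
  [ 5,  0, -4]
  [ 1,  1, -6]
e^{tA} =
  [-t^2*exp(-5*t)/2 - 4*t*exp(-5*t) + exp(-5*t), -t^2*exp(-5*t)/2 - 4*t*exp(-5*t), t^2*exp(-5*t)/2 + 3*t*exp(-5*t)]
  [t^2*exp(-5*t)/2 + 5*t*exp(-5*t), t^2*exp(-5*t)/2 + 5*t*exp(-5*t) + exp(-5*t), -t^2*exp(-5*t)/2 - 4*t*exp(-5*t)]
  [t*exp(-5*t), t*exp(-5*t), -t*exp(-5*t) + exp(-5*t)]

Strategy: write A = P · J · P⁻¹ where J is a Jordan canonical form, so e^{tA} = P · e^{tJ} · P⁻¹, and e^{tJ} can be computed block-by-block.

A has Jordan form
J =
  [-5,  1,  0]
  [ 0, -5,  1]
  [ 0,  0, -5]
(up to reordering of blocks).

Per-block formulas:
  For a 3×3 Jordan block J_3(-5): exp(t · J_3(-5)) = e^(-5t)·(I + t·N + (t^2/2)·N^2), where N is the 3×3 nilpotent shift.

After assembling e^{tJ} and conjugating by P, we get:

e^{tA} =
  [-t^2*exp(-5*t)/2 - 4*t*exp(-5*t) + exp(-5*t), -t^2*exp(-5*t)/2 - 4*t*exp(-5*t), t^2*exp(-5*t)/2 + 3*t*exp(-5*t)]
  [t^2*exp(-5*t)/2 + 5*t*exp(-5*t), t^2*exp(-5*t)/2 + 5*t*exp(-5*t) + exp(-5*t), -t^2*exp(-5*t)/2 - 4*t*exp(-5*t)]
  [t*exp(-5*t), t*exp(-5*t), -t*exp(-5*t) + exp(-5*t)]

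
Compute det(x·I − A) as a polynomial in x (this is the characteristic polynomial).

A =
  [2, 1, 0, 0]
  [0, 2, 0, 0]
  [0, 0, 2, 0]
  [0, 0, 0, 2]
x^4 - 8*x^3 + 24*x^2 - 32*x + 16

Expanding det(x·I − A) (e.g. by cofactor expansion or by noting that A is similar to its Jordan form J, which has the same characteristic polynomial as A) gives
  χ_A(x) = x^4 - 8*x^3 + 24*x^2 - 32*x + 16
which factors as (x - 2)^4. The eigenvalues (with algebraic multiplicities) are λ = 2 with multiplicity 4.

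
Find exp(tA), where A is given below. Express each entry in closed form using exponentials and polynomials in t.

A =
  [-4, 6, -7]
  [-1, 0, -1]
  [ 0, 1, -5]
e^{tA} =
  [-5*t^2*exp(-3*t)/2 - t*exp(-3*t) + exp(-3*t), 5*t^2*exp(-3*t)/2 + 6*t*exp(-3*t), 15*t^2*exp(-3*t)/2 - 7*t*exp(-3*t)]
  [-t^2*exp(-3*t) - t*exp(-3*t), t^2*exp(-3*t) + 3*t*exp(-3*t) + exp(-3*t), 3*t^2*exp(-3*t) - t*exp(-3*t)]
  [-t^2*exp(-3*t)/2, t^2*exp(-3*t)/2 + t*exp(-3*t), 3*t^2*exp(-3*t)/2 - 2*t*exp(-3*t) + exp(-3*t)]

Strategy: write A = P · J · P⁻¹ where J is a Jordan canonical form, so e^{tA} = P · e^{tJ} · P⁻¹, and e^{tJ} can be computed block-by-block.

A has Jordan form
J =
  [-3,  1,  0]
  [ 0, -3,  1]
  [ 0,  0, -3]
(up to reordering of blocks).

Per-block formulas:
  For a 3×3 Jordan block J_3(-3): exp(t · J_3(-3)) = e^(-3t)·(I + t·N + (t^2/2)·N^2), where N is the 3×3 nilpotent shift.

After assembling e^{tJ} and conjugating by P, we get:

e^{tA} =
  [-5*t^2*exp(-3*t)/2 - t*exp(-3*t) + exp(-3*t), 5*t^2*exp(-3*t)/2 + 6*t*exp(-3*t), 15*t^2*exp(-3*t)/2 - 7*t*exp(-3*t)]
  [-t^2*exp(-3*t) - t*exp(-3*t), t^2*exp(-3*t) + 3*t*exp(-3*t) + exp(-3*t), 3*t^2*exp(-3*t) - t*exp(-3*t)]
  [-t^2*exp(-3*t)/2, t^2*exp(-3*t)/2 + t*exp(-3*t), 3*t^2*exp(-3*t)/2 - 2*t*exp(-3*t) + exp(-3*t)]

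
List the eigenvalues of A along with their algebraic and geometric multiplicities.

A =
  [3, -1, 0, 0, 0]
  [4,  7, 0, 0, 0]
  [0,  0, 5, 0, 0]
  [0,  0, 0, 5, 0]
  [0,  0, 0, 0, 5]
λ = 5: alg = 5, geom = 4

Step 1 — factor the characteristic polynomial to read off the algebraic multiplicities:
  χ_A(x) = (x - 5)^5

Step 2 — compute geometric multiplicities via the rank-nullity identity g(λ) = n − rank(A − λI):
  rank(A − (5)·I) = 1, so dim ker(A − (5)·I) = n − 1 = 4

Summary:
  λ = 5: algebraic multiplicity = 5, geometric multiplicity = 4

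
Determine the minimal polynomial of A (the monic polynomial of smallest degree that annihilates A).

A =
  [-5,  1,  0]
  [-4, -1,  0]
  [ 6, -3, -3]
x^2 + 6*x + 9

The characteristic polynomial is χ_A(x) = (x + 3)^3, so the eigenvalues are known. The minimal polynomial is
  m_A(x) = Π_λ (x − λ)^{k_λ}
where k_λ is the size of the *largest* Jordan block for λ (equivalently, the smallest k with (A − λI)^k v = 0 for every generalised eigenvector v of λ).

  λ = -3: largest Jordan block has size 2, contributing (x + 3)^2

So m_A(x) = (x + 3)^2 = x^2 + 6*x + 9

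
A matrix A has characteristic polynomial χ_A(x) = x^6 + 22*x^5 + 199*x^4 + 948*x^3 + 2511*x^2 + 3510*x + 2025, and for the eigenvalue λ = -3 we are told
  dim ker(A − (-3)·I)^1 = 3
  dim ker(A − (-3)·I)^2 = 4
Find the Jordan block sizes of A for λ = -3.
Block sizes for λ = -3: [2, 1, 1]

From the dimensions of kernels of powers, the number of Jordan blocks of size at least j is d_j − d_{j−1} where d_j = dim ker(N^j) (with d_0 = 0). Computing the differences gives [3, 1].
The number of blocks of size exactly k is (#blocks of size ≥ k) − (#blocks of size ≥ k + 1), so the partition is: 2 block(s) of size 1, 1 block(s) of size 2.
In nonincreasing order the block sizes are [2, 1, 1].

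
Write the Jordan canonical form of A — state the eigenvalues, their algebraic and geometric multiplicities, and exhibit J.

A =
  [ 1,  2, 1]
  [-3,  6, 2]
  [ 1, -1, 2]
J_3(3)

The characteristic polynomial is
  det(x·I − A) = x^3 - 9*x^2 + 27*x - 27 = (x - 3)^3

Eigenvalues and multiplicities (the geometric multiplicity of λ is n − rank(A − λI), which equals the number of Jordan blocks for λ):
  λ = 3: algebraic multiplicity = 3, geometric multiplicity = 1

Determining the block sizes for each eigenvalue:
  λ = 3: one block (gm = 1), so the single block has size am = 3 → block sizes [3]

Assembling the blocks gives a Jordan form
J =
  [3, 1, 0]
  [0, 3, 1]
  [0, 0, 3]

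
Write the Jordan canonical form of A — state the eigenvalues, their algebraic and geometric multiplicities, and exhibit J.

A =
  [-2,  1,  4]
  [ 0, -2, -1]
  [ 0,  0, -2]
J_3(-2)

The characteristic polynomial is
  det(x·I − A) = x^3 + 6*x^2 + 12*x + 8 = (x + 2)^3

Eigenvalues and multiplicities (the geometric multiplicity of λ is n − rank(A − λI), which equals the number of Jordan blocks for λ):
  λ = -2: algebraic multiplicity = 3, geometric multiplicity = 1

Determining the block sizes for each eigenvalue:
  λ = -2: one block (gm = 1), so the single block has size am = 3 → block sizes [3]

Assembling the blocks gives a Jordan form
J =
  [-2,  1,  0]
  [ 0, -2,  1]
  [ 0,  0, -2]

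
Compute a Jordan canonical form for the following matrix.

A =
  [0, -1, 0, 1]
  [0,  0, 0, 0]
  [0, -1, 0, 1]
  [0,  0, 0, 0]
J_2(0) ⊕ J_1(0) ⊕ J_1(0)

The characteristic polynomial is
  det(x·I − A) = x^4

Eigenvalues and multiplicities (the geometric multiplicity of λ is n − rank(A − λI), which equals the number of Jordan blocks for λ):
  λ = 0: algebraic multiplicity = 4, geometric multiplicity = 3

Determining the block sizes for each eigenvalue:
  λ = 0: 3 blocks summing to 4 forces exactly one block of size 2 and the rest size 1 → block sizes [2, 1, 1]

Assembling the blocks gives a Jordan form
J =
  [0, 1, 0, 0]
  [0, 0, 0, 0]
  [0, 0, 0, 0]
  [0, 0, 0, 0]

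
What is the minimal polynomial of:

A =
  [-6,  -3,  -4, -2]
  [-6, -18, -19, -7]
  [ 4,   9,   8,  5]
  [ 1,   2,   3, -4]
x^3 + 15*x^2 + 75*x + 125

The characteristic polynomial is χ_A(x) = (x + 5)^4, so the eigenvalues are known. The minimal polynomial is
  m_A(x) = Π_λ (x − λ)^{k_λ}
where k_λ is the size of the *largest* Jordan block for λ (equivalently, the smallest k with (A − λI)^k v = 0 for every generalised eigenvector v of λ).

  λ = -5: largest Jordan block has size 3, contributing (x + 5)^3

So m_A(x) = (x + 5)^3 = x^3 + 15*x^2 + 75*x + 125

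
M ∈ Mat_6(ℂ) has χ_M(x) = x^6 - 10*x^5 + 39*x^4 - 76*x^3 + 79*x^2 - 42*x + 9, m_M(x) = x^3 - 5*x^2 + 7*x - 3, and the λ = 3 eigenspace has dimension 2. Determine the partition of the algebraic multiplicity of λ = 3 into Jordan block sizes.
Block sizes for λ = 3: [1, 1]

Step 1 — from the characteristic polynomial, algebraic multiplicity of λ = 3 is 2. From dim ker(M − (3)·I) = 2, there are exactly 2 Jordan blocks for λ = 3.
Step 2 — from the minimal polynomial, the factor (x − 3) tells us the largest block for λ = 3 has size 1.
Step 3 — with total size 2, 2 blocks, and largest block 1, the block sizes (in nonincreasing order) are [1, 1].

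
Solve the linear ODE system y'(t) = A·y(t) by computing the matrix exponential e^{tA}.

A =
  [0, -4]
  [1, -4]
e^{tA} =
  [2*t*exp(-2*t) + exp(-2*t), -4*t*exp(-2*t)]
  [t*exp(-2*t), -2*t*exp(-2*t) + exp(-2*t)]

Strategy: write A = P · J · P⁻¹ where J is a Jordan canonical form, so e^{tA} = P · e^{tJ} · P⁻¹, and e^{tJ} can be computed block-by-block.

A has Jordan form
J =
  [-2,  1]
  [ 0, -2]
(up to reordering of blocks).

Per-block formulas:
  For a 2×2 Jordan block J_2(-2): exp(t · J_2(-2)) = e^(-2t)·(I + t·N), where N is the 2×2 nilpotent shift.

After assembling e^{tJ} and conjugating by P, we get:

e^{tA} =
  [2*t*exp(-2*t) + exp(-2*t), -4*t*exp(-2*t)]
  [t*exp(-2*t), -2*t*exp(-2*t) + exp(-2*t)]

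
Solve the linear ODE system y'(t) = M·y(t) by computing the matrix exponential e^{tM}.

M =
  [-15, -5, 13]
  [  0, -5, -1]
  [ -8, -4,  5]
e^{tM} =
  [-2*t^2*exp(-5*t) - 10*t*exp(-5*t) + exp(-5*t), -t^2*exp(-5*t) - 5*t*exp(-5*t), 5*t^2*exp(-5*t)/2 + 13*t*exp(-5*t)]
  [4*t^2*exp(-5*t), 2*t^2*exp(-5*t) + exp(-5*t), -5*t^2*exp(-5*t) - t*exp(-5*t)]
  [-8*t*exp(-5*t), -4*t*exp(-5*t), 10*t*exp(-5*t) + exp(-5*t)]

Strategy: write M = P · J · P⁻¹ where J is a Jordan canonical form, so e^{tM} = P · e^{tJ} · P⁻¹, and e^{tJ} can be computed block-by-block.

M has Jordan form
J =
  [-5,  1,  0]
  [ 0, -5,  1]
  [ 0,  0, -5]
(up to reordering of blocks).

Per-block formulas:
  For a 3×3 Jordan block J_3(-5): exp(t · J_3(-5)) = e^(-5t)·(I + t·N + (t^2/2)·N^2), where N is the 3×3 nilpotent shift.

After assembling e^{tJ} and conjugating by P, we get:

e^{tM} =
  [-2*t^2*exp(-5*t) - 10*t*exp(-5*t) + exp(-5*t), -t^2*exp(-5*t) - 5*t*exp(-5*t), 5*t^2*exp(-5*t)/2 + 13*t*exp(-5*t)]
  [4*t^2*exp(-5*t), 2*t^2*exp(-5*t) + exp(-5*t), -5*t^2*exp(-5*t) - t*exp(-5*t)]
  [-8*t*exp(-5*t), -4*t*exp(-5*t), 10*t*exp(-5*t) + exp(-5*t)]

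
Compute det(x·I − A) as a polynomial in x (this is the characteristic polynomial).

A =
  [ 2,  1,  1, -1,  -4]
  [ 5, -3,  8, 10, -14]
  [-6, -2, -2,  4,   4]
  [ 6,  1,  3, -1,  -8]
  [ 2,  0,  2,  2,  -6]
x^5 + 10*x^4 + 40*x^3 + 80*x^2 + 80*x + 32

Expanding det(x·I − A) (e.g. by cofactor expansion or by noting that A is similar to its Jordan form J, which has the same characteristic polynomial as A) gives
  χ_A(x) = x^5 + 10*x^4 + 40*x^3 + 80*x^2 + 80*x + 32
which factors as (x + 2)^5. The eigenvalues (with algebraic multiplicities) are λ = -2 with multiplicity 5.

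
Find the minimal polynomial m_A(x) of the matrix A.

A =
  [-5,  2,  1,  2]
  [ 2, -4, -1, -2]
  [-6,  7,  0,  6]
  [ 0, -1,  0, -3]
x^3 + 9*x^2 + 27*x + 27

The characteristic polynomial is χ_A(x) = (x + 3)^4, so the eigenvalues are known. The minimal polynomial is
  m_A(x) = Π_λ (x − λ)^{k_λ}
where k_λ is the size of the *largest* Jordan block for λ (equivalently, the smallest k with (A − λI)^k v = 0 for every generalised eigenvector v of λ).

  λ = -3: largest Jordan block has size 3, contributing (x + 3)^3

So m_A(x) = (x + 3)^3 = x^3 + 9*x^2 + 27*x + 27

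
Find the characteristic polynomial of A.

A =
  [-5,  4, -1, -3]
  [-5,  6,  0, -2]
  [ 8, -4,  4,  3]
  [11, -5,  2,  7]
x^4 - 12*x^3 + 54*x^2 - 108*x + 81

Expanding det(x·I − A) (e.g. by cofactor expansion or by noting that A is similar to its Jordan form J, which has the same characteristic polynomial as A) gives
  χ_A(x) = x^4 - 12*x^3 + 54*x^2 - 108*x + 81
which factors as (x - 3)^4. The eigenvalues (with algebraic multiplicities) are λ = 3 with multiplicity 4.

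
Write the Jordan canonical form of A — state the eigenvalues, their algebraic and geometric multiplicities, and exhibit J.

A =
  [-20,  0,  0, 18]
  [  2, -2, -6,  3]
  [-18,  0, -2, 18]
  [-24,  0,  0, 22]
J_2(-2) ⊕ J_1(-2) ⊕ J_1(4)

The characteristic polynomial is
  det(x·I − A) = x^4 + 2*x^3 - 12*x^2 - 40*x - 32 = (x - 4)*(x + 2)^3

Eigenvalues and multiplicities (the geometric multiplicity of λ is n − rank(A − λI), which equals the number of Jordan blocks for λ):
  λ = -2: algebraic multiplicity = 3, geometric multiplicity = 2
  λ = 4: algebraic multiplicity = 1, geometric multiplicity = 1

Determining the block sizes for each eigenvalue:
  λ = -2: 2 blocks summing to 3 forces exactly one block of size 2 and the rest size 1 → block sizes [2, 1]
  λ = 4: one block (gm = 1), so the single block has size am = 1 → block sizes [1]

Assembling the blocks gives a Jordan form
J =
  [-2,  1,  0, 0]
  [ 0, -2,  0, 0]
  [ 0,  0, -2, 0]
  [ 0,  0,  0, 4]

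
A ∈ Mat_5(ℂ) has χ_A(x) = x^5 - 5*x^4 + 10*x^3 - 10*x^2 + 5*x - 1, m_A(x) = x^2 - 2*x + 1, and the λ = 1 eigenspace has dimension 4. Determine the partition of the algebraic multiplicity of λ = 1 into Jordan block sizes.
Block sizes for λ = 1: [2, 1, 1, 1]

Step 1 — from the characteristic polynomial, algebraic multiplicity of λ = 1 is 5. From dim ker(A − (1)·I) = 4, there are exactly 4 Jordan blocks for λ = 1.
Step 2 — from the minimal polynomial, the factor (x − 1)^2 tells us the largest block for λ = 1 has size 2.
Step 3 — with total size 5, 4 blocks, and largest block 2, the block sizes (in nonincreasing order) are [2, 1, 1, 1].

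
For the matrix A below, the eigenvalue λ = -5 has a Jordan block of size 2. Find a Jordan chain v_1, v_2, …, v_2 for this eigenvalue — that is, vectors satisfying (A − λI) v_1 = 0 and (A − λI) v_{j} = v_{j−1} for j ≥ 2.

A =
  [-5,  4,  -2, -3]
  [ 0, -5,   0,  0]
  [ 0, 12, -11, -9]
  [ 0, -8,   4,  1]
A Jordan chain for λ = -5 of length 2:
v_1 = (4, 0, 12, -8)ᵀ
v_2 = (0, 1, 0, 0)ᵀ

Let N = A − (-5)·I. We want v_2 with N^2 v_2 = 0 but N^1 v_2 ≠ 0; then v_{j-1} := N · v_j for j = 2, …, 2.

Pick v_2 = (0, 1, 0, 0)ᵀ.
Then v_1 = N · v_2 = (4, 0, 12, -8)ᵀ.

Sanity check: (A − (-5)·I) v_1 = (0, 0, 0, 0)ᵀ = 0. ✓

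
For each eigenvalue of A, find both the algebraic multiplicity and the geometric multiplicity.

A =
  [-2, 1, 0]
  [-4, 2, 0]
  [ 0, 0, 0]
λ = 0: alg = 3, geom = 2

Step 1 — factor the characteristic polynomial to read off the algebraic multiplicities:
  χ_A(x) = x^3

Step 2 — compute geometric multiplicities via the rank-nullity identity g(λ) = n − rank(A − λI):
  rank(A − (0)·I) = 1, so dim ker(A − (0)·I) = n − 1 = 2

Summary:
  λ = 0: algebraic multiplicity = 3, geometric multiplicity = 2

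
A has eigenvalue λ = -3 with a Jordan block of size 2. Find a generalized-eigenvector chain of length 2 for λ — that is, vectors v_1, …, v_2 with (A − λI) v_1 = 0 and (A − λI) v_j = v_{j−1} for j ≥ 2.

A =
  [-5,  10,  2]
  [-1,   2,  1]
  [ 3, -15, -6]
A Jordan chain for λ = -3 of length 2:
v_1 = (-2, -1, 3)ᵀ
v_2 = (1, 0, 0)ᵀ

Let N = A − (-3)·I. We want v_2 with N^2 v_2 = 0 but N^1 v_2 ≠ 0; then v_{j-1} := N · v_j for j = 2, …, 2.

Pick v_2 = (1, 0, 0)ᵀ.
Then v_1 = N · v_2 = (-2, -1, 3)ᵀ.

Sanity check: (A − (-3)·I) v_1 = (0, 0, 0)ᵀ = 0. ✓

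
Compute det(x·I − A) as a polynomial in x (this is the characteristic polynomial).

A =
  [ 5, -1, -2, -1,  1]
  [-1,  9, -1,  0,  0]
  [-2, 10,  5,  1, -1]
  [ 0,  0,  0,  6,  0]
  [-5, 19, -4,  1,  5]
x^5 - 30*x^4 + 360*x^3 - 2160*x^2 + 6480*x - 7776

Expanding det(x·I − A) (e.g. by cofactor expansion or by noting that A is similar to its Jordan form J, which has the same characteristic polynomial as A) gives
  χ_A(x) = x^5 - 30*x^4 + 360*x^3 - 2160*x^2 + 6480*x - 7776
which factors as (x - 6)^5. The eigenvalues (with algebraic multiplicities) are λ = 6 with multiplicity 5.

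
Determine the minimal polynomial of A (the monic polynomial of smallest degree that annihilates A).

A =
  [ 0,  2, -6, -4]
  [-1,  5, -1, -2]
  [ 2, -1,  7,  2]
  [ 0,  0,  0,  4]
x^3 - 12*x^2 + 48*x - 64

The characteristic polynomial is χ_A(x) = (x - 4)^4, so the eigenvalues are known. The minimal polynomial is
  m_A(x) = Π_λ (x − λ)^{k_λ}
where k_λ is the size of the *largest* Jordan block for λ (equivalently, the smallest k with (A − λI)^k v = 0 for every generalised eigenvector v of λ).

  λ = 4: largest Jordan block has size 3, contributing (x − 4)^3

So m_A(x) = (x - 4)^3 = x^3 - 12*x^2 + 48*x - 64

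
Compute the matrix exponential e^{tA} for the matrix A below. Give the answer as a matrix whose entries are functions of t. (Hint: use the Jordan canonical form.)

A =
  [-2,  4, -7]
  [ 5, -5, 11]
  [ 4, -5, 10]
e^{tA} =
  [t^2*exp(t)/2 - 3*t*exp(t) + exp(t), -t^2*exp(t)/2 + 4*t*exp(t), t^2*exp(t) - 7*t*exp(t)]
  [-t^2*exp(t)/2 + 5*t*exp(t), t^2*exp(t)/2 - 6*t*exp(t) + exp(t), -t^2*exp(t) + 11*t*exp(t)]
  [-t^2*exp(t)/2 + 4*t*exp(t), t^2*exp(t)/2 - 5*t*exp(t), -t^2*exp(t) + 9*t*exp(t) + exp(t)]

Strategy: write A = P · J · P⁻¹ where J is a Jordan canonical form, so e^{tA} = P · e^{tJ} · P⁻¹, and e^{tJ} can be computed block-by-block.

A has Jordan form
J =
  [1, 1, 0]
  [0, 1, 1]
  [0, 0, 1]
(up to reordering of blocks).

Per-block formulas:
  For a 3×3 Jordan block J_3(1): exp(t · J_3(1)) = e^(1t)·(I + t·N + (t^2/2)·N^2), where N is the 3×3 nilpotent shift.

After assembling e^{tJ} and conjugating by P, we get:

e^{tA} =
  [t^2*exp(t)/2 - 3*t*exp(t) + exp(t), -t^2*exp(t)/2 + 4*t*exp(t), t^2*exp(t) - 7*t*exp(t)]
  [-t^2*exp(t)/2 + 5*t*exp(t), t^2*exp(t)/2 - 6*t*exp(t) + exp(t), -t^2*exp(t) + 11*t*exp(t)]
  [-t^2*exp(t)/2 + 4*t*exp(t), t^2*exp(t)/2 - 5*t*exp(t), -t^2*exp(t) + 9*t*exp(t) + exp(t)]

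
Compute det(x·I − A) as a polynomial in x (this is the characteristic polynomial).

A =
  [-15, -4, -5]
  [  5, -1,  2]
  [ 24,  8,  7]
x^3 + 9*x^2 + 27*x + 27

Expanding det(x·I − A) (e.g. by cofactor expansion or by noting that A is similar to its Jordan form J, which has the same characteristic polynomial as A) gives
  χ_A(x) = x^3 + 9*x^2 + 27*x + 27
which factors as (x + 3)^3. The eigenvalues (with algebraic multiplicities) are λ = -3 with multiplicity 3.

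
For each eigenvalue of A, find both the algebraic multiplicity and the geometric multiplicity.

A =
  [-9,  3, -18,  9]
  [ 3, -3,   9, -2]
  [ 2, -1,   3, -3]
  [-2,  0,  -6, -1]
λ = -3: alg = 3, geom = 1; λ = -1: alg = 1, geom = 1

Step 1 — factor the characteristic polynomial to read off the algebraic multiplicities:
  χ_A(x) = (x + 1)*(x + 3)^3

Step 2 — compute geometric multiplicities via the rank-nullity identity g(λ) = n − rank(A − λI):
  rank(A − (-3)·I) = 3, so dim ker(A − (-3)·I) = n − 3 = 1
  rank(A − (-1)·I) = 3, so dim ker(A − (-1)·I) = n − 3 = 1

Summary:
  λ = -3: algebraic multiplicity = 3, geometric multiplicity = 1
  λ = -1: algebraic multiplicity = 1, geometric multiplicity = 1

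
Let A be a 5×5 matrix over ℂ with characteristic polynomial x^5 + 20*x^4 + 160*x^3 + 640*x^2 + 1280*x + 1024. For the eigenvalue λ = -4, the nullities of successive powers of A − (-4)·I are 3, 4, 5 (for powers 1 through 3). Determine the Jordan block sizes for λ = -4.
Block sizes for λ = -4: [3, 1, 1]

From the dimensions of kernels of powers, the number of Jordan blocks of size at least j is d_j − d_{j−1} where d_j = dim ker(N^j) (with d_0 = 0). Computing the differences gives [3, 1, 1].
The number of blocks of size exactly k is (#blocks of size ≥ k) − (#blocks of size ≥ k + 1), so the partition is: 2 block(s) of size 1, 1 block(s) of size 3.
In nonincreasing order the block sizes are [3, 1, 1].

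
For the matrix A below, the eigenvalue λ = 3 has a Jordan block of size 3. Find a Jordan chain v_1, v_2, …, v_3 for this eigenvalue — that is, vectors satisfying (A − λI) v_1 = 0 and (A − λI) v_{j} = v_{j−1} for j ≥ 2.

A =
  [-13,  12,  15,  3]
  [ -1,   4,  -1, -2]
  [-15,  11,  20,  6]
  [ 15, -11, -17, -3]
A Jordan chain for λ = 3 of length 3:
v_1 = (0, 4, -4, 4)ᵀ
v_2 = (12, -7, 23, -23)ᵀ
v_3 = (3, 0, 4, 0)ᵀ

Let N = A − (3)·I. We want v_3 with N^3 v_3 = 0 but N^2 v_3 ≠ 0; then v_{j-1} := N · v_j for j = 3, …, 2.

Pick v_3 = (3, 0, 4, 0)ᵀ.
Then v_2 = N · v_3 = (12, -7, 23, -23)ᵀ.
Then v_1 = N · v_2 = (0, 4, -4, 4)ᵀ.

Sanity check: (A − (3)·I) v_1 = (0, 0, 0, 0)ᵀ = 0. ✓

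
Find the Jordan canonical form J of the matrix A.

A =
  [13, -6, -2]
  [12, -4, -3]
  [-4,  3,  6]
J_2(5) ⊕ J_1(5)

The characteristic polynomial is
  det(x·I − A) = x^3 - 15*x^2 + 75*x - 125 = (x - 5)^3

Eigenvalues and multiplicities (the geometric multiplicity of λ is n − rank(A − λI), which equals the number of Jordan blocks for λ):
  λ = 5: algebraic multiplicity = 3, geometric multiplicity = 2

Determining the block sizes for each eigenvalue:
  λ = 5: 2 blocks summing to 3 forces exactly one block of size 2 and the rest size 1 → block sizes [2, 1]

Assembling the blocks gives a Jordan form
J =
  [5, 1, 0]
  [0, 5, 0]
  [0, 0, 5]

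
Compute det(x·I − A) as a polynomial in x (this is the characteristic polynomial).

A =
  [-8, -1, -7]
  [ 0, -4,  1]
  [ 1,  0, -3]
x^3 + 15*x^2 + 75*x + 125

Expanding det(x·I − A) (e.g. by cofactor expansion or by noting that A is similar to its Jordan form J, which has the same characteristic polynomial as A) gives
  χ_A(x) = x^3 + 15*x^2 + 75*x + 125
which factors as (x + 5)^3. The eigenvalues (with algebraic multiplicities) are λ = -5 with multiplicity 3.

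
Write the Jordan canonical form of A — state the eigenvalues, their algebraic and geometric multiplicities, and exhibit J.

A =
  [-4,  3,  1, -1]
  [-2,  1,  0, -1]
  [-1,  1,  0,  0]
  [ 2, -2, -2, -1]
J_2(-1) ⊕ J_2(-1)

The characteristic polynomial is
  det(x·I − A) = x^4 + 4*x^3 + 6*x^2 + 4*x + 1 = (x + 1)^4

Eigenvalues and multiplicities (the geometric multiplicity of λ is n − rank(A − λI), which equals the number of Jordan blocks for λ):
  λ = -1: algebraic multiplicity = 4, geometric multiplicity = 2

Determining the block sizes for each eigenvalue:
  λ = -1: with am = 4 and gm = 2, the partition is not yet determined (e.g. several partitions of 4 into 2 parts exist). Let N = A − (-1)·I. Computing rank(N^1) = 2, rank(N^2) = 0; the number of blocks of size ≥ j is rank(N^{j−1}) − rank(N^j), giving [2, 2]. So we have 2 block(s) of size 2 → block sizes [2, 2]

Assembling the blocks gives a Jordan form
J =
  [-1,  1,  0,  0]
  [ 0, -1,  0,  0]
  [ 0,  0, -1,  1]
  [ 0,  0,  0, -1]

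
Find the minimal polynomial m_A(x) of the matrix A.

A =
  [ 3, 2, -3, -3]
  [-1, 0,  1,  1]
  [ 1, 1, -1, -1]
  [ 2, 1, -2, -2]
x^3

The characteristic polynomial is χ_A(x) = x^4, so the eigenvalues are known. The minimal polynomial is
  m_A(x) = Π_λ (x − λ)^{k_λ}
where k_λ is the size of the *largest* Jordan block for λ (equivalently, the smallest k with (A − λI)^k v = 0 for every generalised eigenvector v of λ).

  λ = 0: largest Jordan block has size 3, contributing (x − 0)^3

So m_A(x) = x^3 = x^3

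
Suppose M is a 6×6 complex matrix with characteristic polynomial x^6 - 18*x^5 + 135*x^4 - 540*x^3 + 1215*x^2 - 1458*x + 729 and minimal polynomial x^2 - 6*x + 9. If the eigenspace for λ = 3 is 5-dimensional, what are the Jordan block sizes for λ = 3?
Block sizes for λ = 3: [2, 1, 1, 1, 1]

Step 1 — from the characteristic polynomial, algebraic multiplicity of λ = 3 is 6. From dim ker(M − (3)·I) = 5, there are exactly 5 Jordan blocks for λ = 3.
Step 2 — from the minimal polynomial, the factor (x − 3)^2 tells us the largest block for λ = 3 has size 2.
Step 3 — with total size 6, 5 blocks, and largest block 2, the block sizes (in nonincreasing order) are [2, 1, 1, 1, 1].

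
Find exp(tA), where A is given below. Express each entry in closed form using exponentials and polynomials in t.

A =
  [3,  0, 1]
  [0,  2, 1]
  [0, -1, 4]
e^{tA} =
  [exp(3*t), -t^2*exp(3*t)/2, t^2*exp(3*t)/2 + t*exp(3*t)]
  [0, -t*exp(3*t) + exp(3*t), t*exp(3*t)]
  [0, -t*exp(3*t), t*exp(3*t) + exp(3*t)]

Strategy: write A = P · J · P⁻¹ where J is a Jordan canonical form, so e^{tA} = P · e^{tJ} · P⁻¹, and e^{tJ} can be computed block-by-block.

A has Jordan form
J =
  [3, 1, 0]
  [0, 3, 1]
  [0, 0, 3]
(up to reordering of blocks).

Per-block formulas:
  For a 3×3 Jordan block J_3(3): exp(t · J_3(3)) = e^(3t)·(I + t·N + (t^2/2)·N^2), where N is the 3×3 nilpotent shift.

After assembling e^{tJ} and conjugating by P, we get:

e^{tA} =
  [exp(3*t), -t^2*exp(3*t)/2, t^2*exp(3*t)/2 + t*exp(3*t)]
  [0, -t*exp(3*t) + exp(3*t), t*exp(3*t)]
  [0, -t*exp(3*t), t*exp(3*t) + exp(3*t)]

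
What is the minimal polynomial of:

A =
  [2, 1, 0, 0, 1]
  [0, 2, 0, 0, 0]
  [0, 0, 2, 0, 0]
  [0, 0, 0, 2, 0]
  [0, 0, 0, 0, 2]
x^2 - 4*x + 4

The characteristic polynomial is χ_A(x) = (x - 2)^5, so the eigenvalues are known. The minimal polynomial is
  m_A(x) = Π_λ (x − λ)^{k_λ}
where k_λ is the size of the *largest* Jordan block for λ (equivalently, the smallest k with (A − λI)^k v = 0 for every generalised eigenvector v of λ).

  λ = 2: largest Jordan block has size 2, contributing (x − 2)^2

So m_A(x) = (x - 2)^2 = x^2 - 4*x + 4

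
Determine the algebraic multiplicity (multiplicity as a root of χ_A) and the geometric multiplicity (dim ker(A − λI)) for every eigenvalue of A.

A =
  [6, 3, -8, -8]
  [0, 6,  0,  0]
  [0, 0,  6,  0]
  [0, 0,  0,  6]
λ = 6: alg = 4, geom = 3

Step 1 — factor the characteristic polynomial to read off the algebraic multiplicities:
  χ_A(x) = (x - 6)^4

Step 2 — compute geometric multiplicities via the rank-nullity identity g(λ) = n − rank(A − λI):
  rank(A − (6)·I) = 1, so dim ker(A − (6)·I) = n − 1 = 3

Summary:
  λ = 6: algebraic multiplicity = 4, geometric multiplicity = 3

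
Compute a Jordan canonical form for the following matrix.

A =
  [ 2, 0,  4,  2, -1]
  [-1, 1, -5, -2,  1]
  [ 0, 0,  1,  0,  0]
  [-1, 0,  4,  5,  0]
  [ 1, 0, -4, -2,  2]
J_2(1) ⊕ J_3(3)

The characteristic polynomial is
  det(x·I − A) = x^5 - 11*x^4 + 46*x^3 - 90*x^2 + 81*x - 27 = (x - 3)^3*(x - 1)^2

Eigenvalues and multiplicities (the geometric multiplicity of λ is n − rank(A − λI), which equals the number of Jordan blocks for λ):
  λ = 1: algebraic multiplicity = 2, geometric multiplicity = 1
  λ = 3: algebraic multiplicity = 3, geometric multiplicity = 1

Determining the block sizes for each eigenvalue:
  λ = 1: one block (gm = 1), so the single block has size am = 2 → block sizes [2]
  λ = 3: one block (gm = 1), so the single block has size am = 3 → block sizes [3]

Assembling the blocks gives a Jordan form
J =
  [1, 1, 0, 0, 0]
  [0, 1, 0, 0, 0]
  [0, 0, 3, 1, 0]
  [0, 0, 0, 3, 1]
  [0, 0, 0, 0, 3]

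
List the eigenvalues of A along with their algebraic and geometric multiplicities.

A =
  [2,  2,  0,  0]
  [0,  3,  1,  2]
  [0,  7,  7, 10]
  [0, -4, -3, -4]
λ = 2: alg = 4, geom = 2

Step 1 — factor the characteristic polynomial to read off the algebraic multiplicities:
  χ_A(x) = (x - 2)^4

Step 2 — compute geometric multiplicities via the rank-nullity identity g(λ) = n − rank(A − λI):
  rank(A − (2)·I) = 2, so dim ker(A − (2)·I) = n − 2 = 2

Summary:
  λ = 2: algebraic multiplicity = 4, geometric multiplicity = 2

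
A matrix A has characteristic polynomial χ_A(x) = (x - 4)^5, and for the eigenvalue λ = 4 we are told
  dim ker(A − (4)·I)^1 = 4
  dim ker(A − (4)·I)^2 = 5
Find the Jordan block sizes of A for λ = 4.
Block sizes for λ = 4: [2, 1, 1, 1]

From the dimensions of kernels of powers, the number of Jordan blocks of size at least j is d_j − d_{j−1} where d_j = dim ker(N^j) (with d_0 = 0). Computing the differences gives [4, 1].
The number of blocks of size exactly k is (#blocks of size ≥ k) − (#blocks of size ≥ k + 1), so the partition is: 3 block(s) of size 1, 1 block(s) of size 2.
In nonincreasing order the block sizes are [2, 1, 1, 1].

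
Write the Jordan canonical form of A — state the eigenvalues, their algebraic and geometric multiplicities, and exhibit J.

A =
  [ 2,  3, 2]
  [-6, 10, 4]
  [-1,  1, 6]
J_3(6)

The characteristic polynomial is
  det(x·I − A) = x^3 - 18*x^2 + 108*x - 216 = (x - 6)^3

Eigenvalues and multiplicities (the geometric multiplicity of λ is n − rank(A − λI), which equals the number of Jordan blocks for λ):
  λ = 6: algebraic multiplicity = 3, geometric multiplicity = 1

Determining the block sizes for each eigenvalue:
  λ = 6: one block (gm = 1), so the single block has size am = 3 → block sizes [3]

Assembling the blocks gives a Jordan form
J =
  [6, 1, 0]
  [0, 6, 1]
  [0, 0, 6]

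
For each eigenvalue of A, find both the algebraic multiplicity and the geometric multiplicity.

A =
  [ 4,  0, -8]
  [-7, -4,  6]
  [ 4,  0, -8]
λ = -4: alg = 2, geom = 1; λ = 0: alg = 1, geom = 1

Step 1 — factor the characteristic polynomial to read off the algebraic multiplicities:
  χ_A(x) = x*(x + 4)^2

Step 2 — compute geometric multiplicities via the rank-nullity identity g(λ) = n − rank(A − λI):
  rank(A − (-4)·I) = 2, so dim ker(A − (-4)·I) = n − 2 = 1
  rank(A − (0)·I) = 2, so dim ker(A − (0)·I) = n − 2 = 1

Summary:
  λ = -4: algebraic multiplicity = 2, geometric multiplicity = 1
  λ = 0: algebraic multiplicity = 1, geometric multiplicity = 1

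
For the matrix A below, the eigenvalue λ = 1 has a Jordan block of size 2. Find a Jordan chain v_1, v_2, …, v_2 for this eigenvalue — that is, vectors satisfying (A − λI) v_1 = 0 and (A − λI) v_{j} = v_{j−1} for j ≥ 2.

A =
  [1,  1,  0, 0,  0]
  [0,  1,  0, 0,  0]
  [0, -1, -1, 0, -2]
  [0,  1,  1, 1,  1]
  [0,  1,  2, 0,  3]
A Jordan chain for λ = 1 of length 2:
v_1 = (1, 0, -1, 1, 1)ᵀ
v_2 = (0, 1, 0, 0, 0)ᵀ

Let N = A − (1)·I. We want v_2 with N^2 v_2 = 0 but N^1 v_2 ≠ 0; then v_{j-1} := N · v_j for j = 2, …, 2.

Pick v_2 = (0, 1, 0, 0, 0)ᵀ.
Then v_1 = N · v_2 = (1, 0, -1, 1, 1)ᵀ.

Sanity check: (A − (1)·I) v_1 = (0, 0, 0, 0, 0)ᵀ = 0. ✓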